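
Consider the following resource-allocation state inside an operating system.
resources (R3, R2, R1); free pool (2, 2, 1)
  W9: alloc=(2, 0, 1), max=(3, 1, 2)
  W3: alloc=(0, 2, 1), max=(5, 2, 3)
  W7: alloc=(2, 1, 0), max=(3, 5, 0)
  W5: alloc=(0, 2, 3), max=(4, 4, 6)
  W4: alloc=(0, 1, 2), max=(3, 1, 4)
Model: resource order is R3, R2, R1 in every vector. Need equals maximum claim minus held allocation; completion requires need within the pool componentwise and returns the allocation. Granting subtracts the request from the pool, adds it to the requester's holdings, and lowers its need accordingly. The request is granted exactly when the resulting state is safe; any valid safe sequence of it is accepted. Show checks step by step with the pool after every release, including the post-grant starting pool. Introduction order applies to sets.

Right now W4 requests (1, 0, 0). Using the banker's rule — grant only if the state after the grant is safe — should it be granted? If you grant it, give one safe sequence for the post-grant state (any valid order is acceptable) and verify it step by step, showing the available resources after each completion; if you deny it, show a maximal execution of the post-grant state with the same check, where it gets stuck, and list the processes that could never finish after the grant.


GRANT. The post-grant state is safe; one safe sequence: W9, W4, W5, W7, W3.
Key observation: even at the reduced pool (1, 2, 1), W9 fits immediately, so safety survives the grant.
Step-by-step check of the post-grant state:
  pool = (1, 2, 1)
  W9 needs (1, 1, 1) <= (1, 2, 1) -> finishes; pool += (2, 0, 1) = (3, 2, 2)
  W4 needs (2, 0, 2) <= (3, 2, 2) -> finishes; pool += (1, 1, 2) = (4, 3, 4)
  W5 needs (4, 2, 3) <= (4, 3, 4) -> finishes; pool += (0, 2, 3) = (4, 5, 7)
  W7 needs (1, 4, 0) <= (4, 5, 7) -> finishes; pool += (2, 1, 0) = (6, 6, 7)
  W3 needs (5, 0, 2) <= (6, 6, 7) -> finishes; pool += (0, 2, 1) = (6, 8, 8)


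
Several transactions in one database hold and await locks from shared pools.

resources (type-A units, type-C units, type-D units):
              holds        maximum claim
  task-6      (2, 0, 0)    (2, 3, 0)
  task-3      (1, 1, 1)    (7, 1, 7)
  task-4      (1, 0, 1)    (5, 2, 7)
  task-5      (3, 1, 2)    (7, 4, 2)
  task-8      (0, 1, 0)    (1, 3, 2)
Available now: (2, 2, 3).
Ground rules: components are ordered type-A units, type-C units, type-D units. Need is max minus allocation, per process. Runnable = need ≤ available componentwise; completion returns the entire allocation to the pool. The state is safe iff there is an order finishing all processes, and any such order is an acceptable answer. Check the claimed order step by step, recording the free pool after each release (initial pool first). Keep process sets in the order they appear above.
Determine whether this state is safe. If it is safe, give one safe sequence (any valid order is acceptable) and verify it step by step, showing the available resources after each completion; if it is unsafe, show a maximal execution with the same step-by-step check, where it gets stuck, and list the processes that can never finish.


UNSAFE — no complete ordering exists.
Key observation: once task-8, task-6, task-5 finish, the pool peaks at (7, 4, 5) — and every remaining process still needs more type-D units than that.
A maximal execution: task-8, task-6, task-5 — then nothing else fits. Walking it through:
  pool = (2, 2, 3)
  task-8: need (1, 2, 2) fits (2, 2, 3); releases (0, 1, 0), pool now (2, 3, 3)
  task-6: need (0, 3, 0) fits (2, 3, 3); releases (2, 0, 0), pool now (4, 3, 3)
  task-5: need (4, 3, 0) fits (4, 3, 3); releases (3, 1, 2), pool now (7, 4, 5)
  task-3 cannot run: need (6, 0, 6) vs free (7, 4, 5) (insufficient type-D units)
  task-4 cannot run: need (4, 2, 6) vs free (7, 4, 5) (insufficient type-D units)
Processes that can never finish: task-3 and task-4.


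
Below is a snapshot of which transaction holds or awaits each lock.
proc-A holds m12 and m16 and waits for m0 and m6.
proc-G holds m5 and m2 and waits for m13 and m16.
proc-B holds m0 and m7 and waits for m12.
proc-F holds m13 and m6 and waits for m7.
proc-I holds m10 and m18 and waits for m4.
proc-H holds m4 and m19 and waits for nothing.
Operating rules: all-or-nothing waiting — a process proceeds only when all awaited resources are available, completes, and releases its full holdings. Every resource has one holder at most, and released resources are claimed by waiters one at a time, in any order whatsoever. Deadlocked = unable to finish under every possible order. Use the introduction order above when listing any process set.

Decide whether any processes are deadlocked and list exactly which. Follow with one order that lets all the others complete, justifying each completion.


Deadlocked set: proc-A, proc-G, proc-B and proc-F.
Key observation: the knot is the closed ring of waits proc-A -> proc-B -> proc-A; proc-F is caught in further circular waits and proc-G waits into the deadlock from upstream.
One completion order for the rest: proc-H, proc-I.
Check, step by step:
  proc-H: no waits; runs immediately, freeing m4 and m19
  proc-I: everything it awaited (m4) is free; runs, freeing m10 and m18


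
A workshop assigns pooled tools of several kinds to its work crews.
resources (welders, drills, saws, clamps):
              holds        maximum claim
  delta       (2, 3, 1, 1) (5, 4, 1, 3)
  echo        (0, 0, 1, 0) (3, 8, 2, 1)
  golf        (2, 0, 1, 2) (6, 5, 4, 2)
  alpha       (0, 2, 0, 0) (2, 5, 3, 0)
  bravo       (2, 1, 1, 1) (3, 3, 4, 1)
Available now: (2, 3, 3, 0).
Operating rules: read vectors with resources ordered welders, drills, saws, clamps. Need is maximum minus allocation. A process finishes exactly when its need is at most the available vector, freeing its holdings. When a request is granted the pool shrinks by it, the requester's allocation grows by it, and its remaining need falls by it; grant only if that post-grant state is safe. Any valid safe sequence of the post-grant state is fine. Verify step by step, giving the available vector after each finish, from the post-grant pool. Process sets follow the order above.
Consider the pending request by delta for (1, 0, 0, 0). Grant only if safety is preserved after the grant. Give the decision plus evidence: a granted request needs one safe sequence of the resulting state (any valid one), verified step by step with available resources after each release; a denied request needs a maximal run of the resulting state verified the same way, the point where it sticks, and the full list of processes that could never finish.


DENY. Granting would leave the state unsafe.
Key observation: after bravo, alpha the pool peaks at (3, 6, 4, 1), and each blocked process is short somewhere: delta on clamps; echo on drills; golf on welders.
After a pretend grant, a maximal execution: bravo, alpha — then nothing else fits. Check, step by step:
  pool = (1, 3, 3, 0)
  bravo: need (1, 2, 3, 0) fits (1, 3, 3, 0); releases (2, 1, 1, 1), pool now (3, 4, 4, 1)
  alpha: need (2, 3, 3, 0) fits (3, 4, 4, 1); releases (0, 2, 0, 0), pool now (3, 6, 4, 1)
  blocked: delta wants (2, 1, 0, 2), pool (3, 6, 4, 1) — not enough clamps
  blocked: echo wants (3, 8, 1, 1), pool (3, 6, 4, 1) — not enough drills
  blocked: golf wants (4, 5, 3, 0), pool (3, 6, 4, 1) — not enough welders
Post-grant, the permanently blocked set is delta, echo and golf.


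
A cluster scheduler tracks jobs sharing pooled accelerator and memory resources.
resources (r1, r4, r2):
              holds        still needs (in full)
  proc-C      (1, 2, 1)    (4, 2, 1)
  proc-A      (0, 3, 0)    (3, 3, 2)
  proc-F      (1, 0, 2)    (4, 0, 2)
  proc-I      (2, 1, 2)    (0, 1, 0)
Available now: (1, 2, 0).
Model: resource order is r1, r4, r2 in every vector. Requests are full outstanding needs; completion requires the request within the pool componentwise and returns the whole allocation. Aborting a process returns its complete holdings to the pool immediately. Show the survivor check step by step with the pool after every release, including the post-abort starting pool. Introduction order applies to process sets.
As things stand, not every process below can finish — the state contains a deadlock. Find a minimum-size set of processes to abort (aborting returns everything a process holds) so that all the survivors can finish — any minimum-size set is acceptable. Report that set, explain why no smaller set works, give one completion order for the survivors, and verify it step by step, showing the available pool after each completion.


Minimum abort set: proc-C.
Key observation: proc-F was stuck for good until proc-C gave back (1, 2, 1); in the order shown it finishes at step 3.
No smaller set exists: with zero aborts the deadlock remains.
Survivors finish in the order: proc-I, proc-A, proc-F. Check, step by step (pool after the aborts first):
  pool = (2, 4, 1)
  run proc-I (needs (0, 1, 0), free (2, 4, 1)); after release of (2, 1, 2) the pool is (4, 5, 3)
  run proc-A (needs (3, 3, 2), free (4, 5, 3)); after release of (0, 3, 0) the pool is (4, 8, 3)
  run proc-F (needs (4, 0, 2), free (4, 8, 3)); after release of (1, 0, 2) the pool is (5, 8, 5)


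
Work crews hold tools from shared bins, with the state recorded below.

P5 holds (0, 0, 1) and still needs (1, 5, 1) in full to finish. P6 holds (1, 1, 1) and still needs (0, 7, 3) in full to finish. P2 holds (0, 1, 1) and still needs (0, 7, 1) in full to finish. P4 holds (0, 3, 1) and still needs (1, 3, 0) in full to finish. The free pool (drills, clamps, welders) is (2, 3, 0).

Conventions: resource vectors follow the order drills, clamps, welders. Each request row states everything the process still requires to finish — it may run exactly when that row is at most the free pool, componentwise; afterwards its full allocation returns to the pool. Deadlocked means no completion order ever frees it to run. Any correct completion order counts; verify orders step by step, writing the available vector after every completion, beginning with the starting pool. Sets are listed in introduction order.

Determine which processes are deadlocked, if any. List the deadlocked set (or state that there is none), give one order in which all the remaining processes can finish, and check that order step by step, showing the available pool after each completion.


Deadlocked: P6 and P2.
Key observation: the pool after P4, P5 is (2, 6, 2); every surviving request exceeds it in clamps, so progress ends there.
A valid finishing order for the others: P4, P5. Step-by-step check:
  pool = (2, 3, 0)
  run P4 (needs (1, 3, 0), free (2, 3, 0)); after release of (0, 3, 1) the pool is (2, 6, 1)
  run P5 (needs (1, 5, 1), free (2, 6, 1)); after release of (0, 0, 1) the pool is (2, 6, 2)
The blocked processes can never fit:
  blocked: P6 wants (0, 7, 3), pool (2, 6, 2) — not enough clamps and welders
  blocked: P2 wants (0, 7, 1), pool (2, 6, 2) — not enough clamps


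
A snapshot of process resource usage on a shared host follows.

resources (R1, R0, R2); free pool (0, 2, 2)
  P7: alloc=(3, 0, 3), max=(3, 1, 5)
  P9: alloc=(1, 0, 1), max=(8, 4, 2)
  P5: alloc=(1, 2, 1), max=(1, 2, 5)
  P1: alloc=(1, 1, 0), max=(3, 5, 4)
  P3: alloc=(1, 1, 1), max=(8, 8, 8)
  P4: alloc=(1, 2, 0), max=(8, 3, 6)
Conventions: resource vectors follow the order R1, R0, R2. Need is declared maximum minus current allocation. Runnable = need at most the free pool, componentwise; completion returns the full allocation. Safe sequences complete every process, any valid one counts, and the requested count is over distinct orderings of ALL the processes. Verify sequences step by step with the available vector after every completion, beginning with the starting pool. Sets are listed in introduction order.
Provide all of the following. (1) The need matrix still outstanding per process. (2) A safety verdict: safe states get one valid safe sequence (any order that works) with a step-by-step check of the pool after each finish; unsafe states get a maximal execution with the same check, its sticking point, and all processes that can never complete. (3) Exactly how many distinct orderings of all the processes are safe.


(1) Remaining need (order R1, R0, R2):
  P7: (0, 1, 2)
  P9: (7, 4, 1)
  P5: (0, 0, 4)
  P1: (2, 4, 4)
  P3: (7, 7, 7)
  P4: (7, 1, 6)
(2) UNSAFE.
Key observation: even finishing P7, P5, P1 leaves just (5, 5, 6) free — too little R1 for any of the remaining processes.
The run P7, P5, P1 cannot be extended any further. Step-by-step check:
  pool = (0, 2, 2)
  P7 needs (0, 1, 2) <= (0, 2, 2) -> finishes; pool += (3, 0, 3) = (3, 2, 5)
  P5 needs (0, 0, 4) <= (3, 2, 5) -> finishes; pool += (1, 2, 1) = (4, 4, 6)
  P1 needs (2, 4, 4) <= (4, 4, 6) -> finishes; pool += (1, 1, 0) = (5, 5, 6)
  blocked: P9 wants (7, 4, 1), pool (5, 5, 6) — not enough R1
  blocked: P3 wants (7, 7, 7), pool (5, 5, 6) — not enough R1, R0 and R2
  blocked: P4 wants (7, 1, 6), pool (5, 5, 6) — not enough R1
Processes that can never finish: P9, P3 and P4.
(3) The exact count: 0 of the possible complete orderings are safe sequences.


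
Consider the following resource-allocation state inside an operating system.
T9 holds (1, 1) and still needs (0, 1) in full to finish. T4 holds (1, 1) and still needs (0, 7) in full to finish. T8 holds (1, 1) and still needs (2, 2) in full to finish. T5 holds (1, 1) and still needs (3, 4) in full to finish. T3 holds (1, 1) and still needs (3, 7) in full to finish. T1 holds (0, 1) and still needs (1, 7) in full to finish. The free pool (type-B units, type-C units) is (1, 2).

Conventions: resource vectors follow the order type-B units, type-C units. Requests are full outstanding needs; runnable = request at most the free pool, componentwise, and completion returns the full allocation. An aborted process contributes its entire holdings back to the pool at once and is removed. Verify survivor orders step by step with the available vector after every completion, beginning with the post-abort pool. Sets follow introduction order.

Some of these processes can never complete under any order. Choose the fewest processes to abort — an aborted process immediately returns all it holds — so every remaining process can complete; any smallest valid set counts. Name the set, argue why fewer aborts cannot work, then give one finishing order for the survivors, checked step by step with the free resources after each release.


The answer: abort T4 and T1.
Key observation: before aborting T4 and T1, T3 was permanently blocked — no order could ever run it; afterwards it completes at step 4.
No one abort is enough; case by case: T9 alone leaves T4 blocked (short on type-C units); T4 alone leaves T3 blocked (short on type-C units); T8 alone leaves T4 blocked (short on type-C units); T5 alone leaves T4 blocked (short on type-C units); T3 alone leaves T4 blocked (short on type-C units); T1 alone leaves T4 blocked (short on type-C units).
One survivor order: T8, T9, T5, T3. Check, step by step (post-abort pool first):
  pool = (2, 4)
  run T8 (needs (2, 2), free (2, 4)); after release of (1, 1) the pool is (3, 5)
  run T9 (needs (0, 1), free (3, 5)); after release of (1, 1) the pool is (4, 6)
  run T5 (needs (3, 4), free (4, 6)); after release of (1, 1) the pool is (5, 7)
  run T3 (needs (3, 7), free (5, 7)); after release of (1, 1) the pool is (6, 8)


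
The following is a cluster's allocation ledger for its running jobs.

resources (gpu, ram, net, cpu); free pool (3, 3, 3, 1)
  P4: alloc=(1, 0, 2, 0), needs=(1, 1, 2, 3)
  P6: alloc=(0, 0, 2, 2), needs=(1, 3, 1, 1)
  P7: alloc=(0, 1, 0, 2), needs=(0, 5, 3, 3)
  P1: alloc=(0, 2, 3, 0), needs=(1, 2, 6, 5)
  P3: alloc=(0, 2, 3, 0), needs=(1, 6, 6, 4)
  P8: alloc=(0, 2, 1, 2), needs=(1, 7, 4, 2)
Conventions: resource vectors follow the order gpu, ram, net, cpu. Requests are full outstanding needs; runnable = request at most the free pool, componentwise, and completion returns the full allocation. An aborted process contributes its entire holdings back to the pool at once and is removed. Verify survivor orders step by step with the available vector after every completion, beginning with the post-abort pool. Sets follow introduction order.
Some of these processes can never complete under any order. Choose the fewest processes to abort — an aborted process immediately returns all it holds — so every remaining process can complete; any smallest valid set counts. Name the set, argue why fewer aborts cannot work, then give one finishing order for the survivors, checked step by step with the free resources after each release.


Minimum abort set: P8.
Key observation: before aborting P8, P7 was permanently blocked — no order could ever run it; afterwards it completes at step 1.
Minimality: the empty abort set fails — the state is deadlocked as it stands.
Survivors finish in the order: P7, P6, P4, P1, P3. Verifying each step (pool after the aborts first):
  pool = (3, 5, 4, 3)
  run P7 (needs (0, 5, 3, 3), free (3, 5, 4, 3)); after release of (0, 1, 0, 2) the pool is (3, 6, 4, 5)
  run P6 (needs (1, 3, 1, 1), free (3, 6, 4, 5)); after release of (0, 0, 2, 2) the pool is (3, 6, 6, 7)
  run P4 (needs (1, 1, 2, 3), free (3, 6, 6, 7)); after release of (1, 0, 2, 0) the pool is (4, 6, 8, 7)
  run P1 (needs (1, 2, 6, 5), free (4, 6, 8, 7)); after release of (0, 2, 3, 0) the pool is (4, 8, 11, 7)
  run P3 (needs (1, 6, 6, 4), free (4, 8, 11, 7)); after release of (0, 2, 3, 0) the pool is (4, 10, 14, 7)


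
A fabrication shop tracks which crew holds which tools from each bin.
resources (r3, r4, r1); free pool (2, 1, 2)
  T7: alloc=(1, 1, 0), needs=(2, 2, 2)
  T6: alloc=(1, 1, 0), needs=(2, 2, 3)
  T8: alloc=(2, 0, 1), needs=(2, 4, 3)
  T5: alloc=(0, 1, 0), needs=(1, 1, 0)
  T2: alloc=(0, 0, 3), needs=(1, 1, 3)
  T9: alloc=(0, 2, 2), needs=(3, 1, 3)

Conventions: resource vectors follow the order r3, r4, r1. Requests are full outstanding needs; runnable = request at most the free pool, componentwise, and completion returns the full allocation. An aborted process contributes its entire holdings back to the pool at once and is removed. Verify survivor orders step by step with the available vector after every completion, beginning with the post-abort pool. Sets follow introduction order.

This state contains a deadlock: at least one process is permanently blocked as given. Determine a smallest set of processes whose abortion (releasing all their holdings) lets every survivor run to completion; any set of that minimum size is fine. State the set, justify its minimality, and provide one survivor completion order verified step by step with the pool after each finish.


Abort T2.
Key observation: T6 was stuck for good until T2 gave back (0, 0, 3); in the order shown it finishes at step 2.
No smaller set exists: with zero aborts the deadlock remains.
Survivors finish in the order: T5, T6, T7, T8, T9. Verifying each step (pool after the aborts first):
  pool = (2, 1, 5)
  run T5 (needs (1, 1, 0), free (2, 1, 5)); after release of (0, 1, 0) the pool is (2, 2, 5)
  run T6 (needs (2, 2, 3), free (2, 2, 5)); after release of (1, 1, 0) the pool is (3, 3, 5)
  run T7 (needs (2, 2, 2), free (3, 3, 5)); after release of (1, 1, 0) the pool is (4, 4, 5)
  run T8 (needs (2, 4, 3), free (4, 4, 5)); after release of (2, 0, 1) the pool is (6, 4, 6)
  run T9 (needs (3, 1, 3), free (6, 4, 6)); after release of (0, 2, 2) the pool is (6, 6, 8)


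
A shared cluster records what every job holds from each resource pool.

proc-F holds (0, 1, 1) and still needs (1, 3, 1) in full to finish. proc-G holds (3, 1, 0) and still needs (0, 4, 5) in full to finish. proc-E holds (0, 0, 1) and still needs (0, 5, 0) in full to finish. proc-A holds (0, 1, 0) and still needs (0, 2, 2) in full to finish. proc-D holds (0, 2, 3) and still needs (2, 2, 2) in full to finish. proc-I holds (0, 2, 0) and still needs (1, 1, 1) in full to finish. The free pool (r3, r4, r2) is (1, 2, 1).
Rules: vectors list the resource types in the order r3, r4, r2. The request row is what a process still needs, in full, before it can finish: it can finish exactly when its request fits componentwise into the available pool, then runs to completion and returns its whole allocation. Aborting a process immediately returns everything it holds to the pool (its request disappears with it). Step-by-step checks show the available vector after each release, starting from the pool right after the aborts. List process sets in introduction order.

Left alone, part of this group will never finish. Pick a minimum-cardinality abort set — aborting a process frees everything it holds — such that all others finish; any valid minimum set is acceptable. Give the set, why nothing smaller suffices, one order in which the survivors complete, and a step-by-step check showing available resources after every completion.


Abort proc-G.
Key observation: no ordering could ever have run proc-D before the abort of proc-G; with (3, 1, 0) back in the pool it fits at step 3.
No smaller set exists: with zero aborts the deadlock remains.
The survivors complete as proc-I, proc-E, proc-D, proc-F, proc-A. Step-by-step check (starting from the post-abort pool):
  pool = (4, 3, 1)
  run proc-I (needs (1, 1, 1), free (4, 3, 1)); after release of (0, 2, 0) the pool is (4, 5, 1)
  run proc-E (needs (0, 5, 0), free (4, 5, 1)); after release of (0, 0, 1) the pool is (4, 5, 2)
  run proc-D (needs (2, 2, 2), free (4, 5, 2)); after release of (0, 2, 3) the pool is (4, 7, 5)
  run proc-F (needs (1, 3, 1), free (4, 7, 5)); after release of (0, 1, 1) the pool is (4, 8, 6)
  run proc-A (needs (0, 2, 2), free (4, 8, 6)); after release of (0, 1, 0) the pool is (4, 9, 6)


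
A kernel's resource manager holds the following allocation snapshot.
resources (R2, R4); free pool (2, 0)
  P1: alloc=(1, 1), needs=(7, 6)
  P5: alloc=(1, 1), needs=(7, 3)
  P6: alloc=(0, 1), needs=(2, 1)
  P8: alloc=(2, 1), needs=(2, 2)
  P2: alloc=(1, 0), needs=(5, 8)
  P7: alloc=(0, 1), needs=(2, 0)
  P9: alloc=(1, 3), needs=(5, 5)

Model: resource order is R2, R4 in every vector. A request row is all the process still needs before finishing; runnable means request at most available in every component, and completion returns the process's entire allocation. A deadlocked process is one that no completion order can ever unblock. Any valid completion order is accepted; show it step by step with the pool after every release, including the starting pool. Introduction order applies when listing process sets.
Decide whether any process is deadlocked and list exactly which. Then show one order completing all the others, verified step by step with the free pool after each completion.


Deadlocked set: P1, P5, P2 and P9.
Key observation: even finishing P7, P6, P8 leaves just (4, 3) free — too little R2 for any of the remaining processes.
The rest can finish in the order P7, P6, P8. Check, step by step:
  pool = (2, 0)
  P7 needs (2, 0) <= (2, 0) -> finishes; pool += (0, 1) = (2, 1)
  P6 needs (2, 1) <= (2, 1) -> finishes; pool += (0, 1) = (2, 2)
  P8 needs (2, 2) <= (2, 2) -> finishes; pool += (2, 1) = (4, 3)
The blocked processes can never fit:
  P1 still needs (7, 6) but only (4, 3) is free — short on R2 and R4
  P5 still needs (7, 3) but only (4, 3) is free — short on R2
  P2 still needs (5, 8) but only (4, 3) is free — short on R2 and R4
  P9 still needs (5, 5) but only (4, 3) is free — short on R2 and R4


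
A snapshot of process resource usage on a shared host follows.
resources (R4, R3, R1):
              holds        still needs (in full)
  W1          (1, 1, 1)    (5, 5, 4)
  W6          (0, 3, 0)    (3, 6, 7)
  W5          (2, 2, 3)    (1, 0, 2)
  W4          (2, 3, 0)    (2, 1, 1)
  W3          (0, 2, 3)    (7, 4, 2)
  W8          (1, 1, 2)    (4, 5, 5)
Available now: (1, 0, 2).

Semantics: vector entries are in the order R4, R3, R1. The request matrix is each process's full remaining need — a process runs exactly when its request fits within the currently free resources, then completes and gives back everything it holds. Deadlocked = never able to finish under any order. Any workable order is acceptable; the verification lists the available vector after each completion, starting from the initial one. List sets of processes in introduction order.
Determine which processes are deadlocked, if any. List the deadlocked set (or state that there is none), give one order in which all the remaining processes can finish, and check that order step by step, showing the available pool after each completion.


The deadlocked set is empty.
Key observation: the pool covers W5 at once, and every later process fits after earlier releases.
The rest can finish in the order W5, W4, W1, W8, W6, W3. Step-by-step check:
  pool = (1, 0, 2)
  run W5 (needs (1, 0, 2), free (1, 0, 2)); after release of (2, 2, 3) the pool is (3, 2, 5)
  run W4 (needs (2, 1, 1), free (3, 2, 5)); after release of (2, 3, 0) the pool is (5, 5, 5)
  run W1 (needs (5, 5, 4), free (5, 5, 5)); after release of (1, 1, 1) the pool is (6, 6, 6)
  run W8 (needs (4, 5, 5), free (6, 6, 6)); after release of (1, 1, 2) the pool is (7, 7, 8)
  run W6 (needs (3, 6, 7), free (7, 7, 8)); after release of (0, 3, 0) the pool is (7, 10, 8)
  run W3 (needs (7, 4, 2), free (7, 10, 8)); after release of (0, 2, 3) the pool is (7, 12, 11)


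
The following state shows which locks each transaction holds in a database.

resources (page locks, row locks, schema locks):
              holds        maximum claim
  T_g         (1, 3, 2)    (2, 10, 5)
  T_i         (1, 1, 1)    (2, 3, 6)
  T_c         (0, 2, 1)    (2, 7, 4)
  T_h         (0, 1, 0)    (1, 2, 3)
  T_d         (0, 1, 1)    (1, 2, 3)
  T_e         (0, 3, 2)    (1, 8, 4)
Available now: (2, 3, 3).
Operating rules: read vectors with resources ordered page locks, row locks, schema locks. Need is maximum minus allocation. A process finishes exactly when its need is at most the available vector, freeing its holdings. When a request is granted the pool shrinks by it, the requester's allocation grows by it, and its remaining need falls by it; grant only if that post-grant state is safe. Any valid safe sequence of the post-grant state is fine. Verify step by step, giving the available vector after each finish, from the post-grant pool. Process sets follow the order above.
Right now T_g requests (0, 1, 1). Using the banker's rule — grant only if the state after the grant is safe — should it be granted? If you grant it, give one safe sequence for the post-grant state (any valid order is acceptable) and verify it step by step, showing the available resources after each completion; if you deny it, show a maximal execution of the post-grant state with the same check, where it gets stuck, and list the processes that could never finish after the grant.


DENY. Granting would leave the state unsafe.
Key observation: after T_d, T_h the pool peaks at (2, 4, 3), and each blocked process is short somewhere: T_g on row locks; T_i on schema locks; T_c on row locks; T_e on row locks.
After a pretend grant, a maximal execution: T_d, T_h — then nothing else fits. Check, step by step:
  pool = (2, 2, 2)
  T_d: need (1, 1, 2) fits (2, 2, 2); releases (0, 1, 1), pool now (2, 3, 3)
  T_h: need (1, 1, 3) fits (2, 3, 3); releases (0, 1, 0), pool now (2, 4, 3)
  blocked: T_g wants (1, 6, 2), pool (2, 4, 3) — not enough row locks
  blocked: T_i wants (1, 2, 5), pool (2, 4, 3) — not enough schema locks
  blocked: T_c wants (2, 5, 3), pool (2, 4, 3) — not enough row locks
  blocked: T_e wants (1, 5, 2), pool (2, 4, 3) — not enough row locks
Post-grant, the permanently blocked set is T_g, T_i, T_c and T_e.


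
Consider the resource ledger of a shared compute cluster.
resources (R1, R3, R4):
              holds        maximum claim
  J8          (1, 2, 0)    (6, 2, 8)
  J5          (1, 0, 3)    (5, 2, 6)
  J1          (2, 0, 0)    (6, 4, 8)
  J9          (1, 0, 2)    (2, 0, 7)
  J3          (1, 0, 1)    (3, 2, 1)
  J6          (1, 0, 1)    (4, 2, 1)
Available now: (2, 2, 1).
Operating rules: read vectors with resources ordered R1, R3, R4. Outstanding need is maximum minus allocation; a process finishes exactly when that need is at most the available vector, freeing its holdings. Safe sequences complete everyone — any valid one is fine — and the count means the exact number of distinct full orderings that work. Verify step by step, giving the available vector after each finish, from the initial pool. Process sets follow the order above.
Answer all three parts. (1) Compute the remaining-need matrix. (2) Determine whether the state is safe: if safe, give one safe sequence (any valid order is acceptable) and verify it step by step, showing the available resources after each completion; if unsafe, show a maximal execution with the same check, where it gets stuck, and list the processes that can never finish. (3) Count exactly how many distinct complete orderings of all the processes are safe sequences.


(1) Outstanding need per process (order R1, R3, R4):
  J8: (5, 0, 8)
  J5: (4, 2, 3)
  J1: (4, 4, 8)
  J9: (1, 0, 5)
  J3: (2, 2, 0)
  J6: (3, 2, 0)
(2) SAFE, for example via the order J3, J6, J5, J9, J8, J1.
Key observation: J3 is the earliest step where a requested resource binds exactly: need (2, 2, 0), pool (2, 2, 1) at its turn.
Step-by-step check:
  pool = (2, 2, 1)
  J3: need (2, 2, 0) fits (2, 2, 1); releases (1, 0, 1), pool now (3, 2, 2)
  J6: need (3, 2, 0) fits (3, 2, 2); releases (1, 0, 1), pool now (4, 2, 3)
  J5: need (4, 2, 3) fits (4, 2, 3); releases (1, 0, 3), pool now (5, 2, 6)
  J9: need (1, 0, 5) fits (5, 2, 6); releases (1, 0, 2), pool now (6, 2, 8)
  J8: need (5, 0, 8) fits (6, 2, 8); releases (1, 2, 0), pool now (7, 4, 8)
  J1: need (4, 4, 8) fits (7, 4, 8); releases (2, 0, 0), pool now (9, 4, 8)
(3) Precisely 1 of the possible complete orderings is a safe sequence.


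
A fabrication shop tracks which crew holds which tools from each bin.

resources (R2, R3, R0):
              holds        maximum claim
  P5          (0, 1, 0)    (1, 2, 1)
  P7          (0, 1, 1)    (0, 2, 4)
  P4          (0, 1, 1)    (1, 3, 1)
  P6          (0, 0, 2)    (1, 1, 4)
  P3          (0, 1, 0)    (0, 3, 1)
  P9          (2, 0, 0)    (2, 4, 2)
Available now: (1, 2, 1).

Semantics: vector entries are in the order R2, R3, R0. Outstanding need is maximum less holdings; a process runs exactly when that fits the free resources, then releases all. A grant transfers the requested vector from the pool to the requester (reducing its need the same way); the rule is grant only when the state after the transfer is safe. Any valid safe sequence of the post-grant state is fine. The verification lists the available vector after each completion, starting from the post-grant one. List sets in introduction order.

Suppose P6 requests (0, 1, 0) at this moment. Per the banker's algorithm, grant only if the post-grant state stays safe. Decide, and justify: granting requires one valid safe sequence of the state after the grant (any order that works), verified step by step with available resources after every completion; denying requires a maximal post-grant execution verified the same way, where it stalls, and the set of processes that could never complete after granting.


GRANT: granting preserves safety; a valid post-grant sequence is P5, P4, P6, P9, P3, P7.
Key observation: after the grant the pool drops to (1, 1, 1), which still lets P5 finish first and unwind the rest.
Check on the post-grant state, step by step:
  pool = (1, 1, 1)
  P5 needs (1, 1, 1) <= (1, 1, 1) -> finishes; pool += (0, 1, 0) = (1, 2, 1)
  P4 needs (1, 2, 0) <= (1, 2, 1) -> finishes; pool += (0, 1, 1) = (1, 3, 2)
  P6 needs (1, 0, 2) <= (1, 3, 2) -> finishes; pool += (0, 1, 2) = (1, 4, 4)
  P9 needs (0, 4, 2) <= (1, 4, 4) -> finishes; pool += (2, 0, 0) = (3, 4, 4)
  P3 needs (0, 2, 1) <= (3, 4, 4) -> finishes; pool += (0, 1, 0) = (3, 5, 4)
  P7 needs (0, 1, 3) <= (3, 5, 4) -> finishes; pool += (0, 1, 1) = (3, 6, 5)


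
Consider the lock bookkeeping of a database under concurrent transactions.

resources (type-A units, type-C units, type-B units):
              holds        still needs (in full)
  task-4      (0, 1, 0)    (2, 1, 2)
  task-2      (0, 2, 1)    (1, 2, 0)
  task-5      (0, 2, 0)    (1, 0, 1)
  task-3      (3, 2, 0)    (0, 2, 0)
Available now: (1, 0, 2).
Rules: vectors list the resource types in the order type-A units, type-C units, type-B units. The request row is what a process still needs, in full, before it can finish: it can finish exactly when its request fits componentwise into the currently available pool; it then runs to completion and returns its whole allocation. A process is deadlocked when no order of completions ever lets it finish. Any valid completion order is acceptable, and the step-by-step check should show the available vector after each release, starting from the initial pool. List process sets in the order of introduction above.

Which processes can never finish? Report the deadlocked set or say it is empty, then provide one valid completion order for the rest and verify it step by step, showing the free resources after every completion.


Nothing here is deadlocked.
Key observation: task-5 leads a chain of completions in which each release enables another process.
One completion order for the rest: task-5, task-2, task-3, task-4. Step-by-step check:
  pool = (1, 0, 2)
  task-5: need (1, 0, 1) fits (1, 0, 2); releases (0, 2, 0), pool now (1, 2, 2)
  task-2: need (1, 2, 0) fits (1, 2, 2); releases (0, 2, 1), pool now (1, 4, 3)
  task-3: need (0, 2, 0) fits (1, 4, 3); releases (3, 2, 0), pool now (4, 6, 3)
  task-4: need (2, 1, 2) fits (4, 6, 3); releases (0, 1, 0), pool now (4, 7, 3)


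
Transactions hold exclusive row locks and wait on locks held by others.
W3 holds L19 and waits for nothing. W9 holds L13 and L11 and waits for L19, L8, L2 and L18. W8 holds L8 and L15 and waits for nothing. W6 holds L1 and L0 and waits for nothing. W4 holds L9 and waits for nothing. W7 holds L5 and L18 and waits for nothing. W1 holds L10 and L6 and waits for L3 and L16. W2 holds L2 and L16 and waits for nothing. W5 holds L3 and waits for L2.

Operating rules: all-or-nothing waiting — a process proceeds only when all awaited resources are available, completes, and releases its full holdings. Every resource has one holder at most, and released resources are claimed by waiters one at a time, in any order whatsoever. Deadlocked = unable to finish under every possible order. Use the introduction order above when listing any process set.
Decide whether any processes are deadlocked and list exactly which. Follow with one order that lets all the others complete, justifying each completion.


No process is deadlocked.
Key observation: no waiting chain loops back on itself — every chain ends at a process that waits on nothing, so everyone eventually runs.
The rest can finish in the order W2, W5, W8, W1, W3, W7, W9, W6, W4.
Verifying each step:
  W2: no waits; runs immediately, freeing L2 and L16
  W5 waits on L2 — all released -> runs and releases L3
  W8: no waits; runs immediately, freeing L8 and L15
  W1 waits on L3 and L16 — all released -> runs and releases L10 and L6
  W3: no waits; runs immediately, freeing L19
  W7: no waits; runs immediately, freeing L5 and L18
  W9 waits on L19, L8, L2 and L18 — all released -> runs and releases L13 and L11
  W6: no waits; runs immediately, freeing L1 and L0
  W4: no waits; runs immediately, freeing L9


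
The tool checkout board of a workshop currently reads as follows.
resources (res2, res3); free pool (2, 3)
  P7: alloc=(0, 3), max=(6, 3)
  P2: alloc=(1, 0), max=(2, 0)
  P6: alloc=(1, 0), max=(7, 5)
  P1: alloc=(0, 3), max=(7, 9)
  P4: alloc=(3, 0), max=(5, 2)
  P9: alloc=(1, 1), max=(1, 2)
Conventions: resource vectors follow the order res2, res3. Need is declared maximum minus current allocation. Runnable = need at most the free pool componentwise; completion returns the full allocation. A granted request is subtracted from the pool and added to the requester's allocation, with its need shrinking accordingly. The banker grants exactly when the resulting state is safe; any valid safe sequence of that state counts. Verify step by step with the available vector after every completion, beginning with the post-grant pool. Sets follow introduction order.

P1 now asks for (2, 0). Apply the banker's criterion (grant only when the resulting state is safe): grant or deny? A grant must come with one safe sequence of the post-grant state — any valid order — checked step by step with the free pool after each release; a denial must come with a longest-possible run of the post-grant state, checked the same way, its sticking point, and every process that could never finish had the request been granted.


DENY. Granting would leave the state unsafe.
Key observation: after P9, P2, P4 the pool peaks at (5, 4), and each blocked process is short somewhere: P7 on res2; P6 on res2, res3; P1 on res3.
Pretend the grant happened; the run P9, P2, P4 goes as far as possible. Step-by-step check:
  pool = (0, 3)
  P9 needs (0, 1) <= (0, 3) -> finishes; pool += (1, 1) = (1, 4)
  P2 needs (1, 0) <= (1, 4) -> finishes; pool += (1, 0) = (2, 4)
  P4 needs (2, 2) <= (2, 4) -> finishes; pool += (3, 0) = (5, 4)
  blocked: P7 wants (6, 0), pool (5, 4) — not enough res2
  blocked: P6 wants (6, 5), pool (5, 4) — not enough res2 and res3
  blocked: P1 wants (5, 6), pool (5, 4) — not enough res3
Processes that could never finish after the grant: P7, P6 and P1.


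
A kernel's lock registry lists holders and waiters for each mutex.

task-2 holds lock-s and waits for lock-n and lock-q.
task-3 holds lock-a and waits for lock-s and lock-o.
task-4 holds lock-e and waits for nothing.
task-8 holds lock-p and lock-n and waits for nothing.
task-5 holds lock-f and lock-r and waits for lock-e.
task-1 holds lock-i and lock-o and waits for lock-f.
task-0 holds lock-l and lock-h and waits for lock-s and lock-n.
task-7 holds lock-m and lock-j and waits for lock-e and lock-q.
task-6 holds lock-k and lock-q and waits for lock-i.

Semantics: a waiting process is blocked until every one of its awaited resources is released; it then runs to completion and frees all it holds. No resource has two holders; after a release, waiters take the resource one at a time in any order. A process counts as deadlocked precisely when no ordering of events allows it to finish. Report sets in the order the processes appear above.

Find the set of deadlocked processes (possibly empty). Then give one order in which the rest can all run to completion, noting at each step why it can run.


The deadlocked set is empty.
Key observation: there is no circular wait here — follow any chain and it reaches a process that is free to run now.
The rest can finish in the order task-8, task-4, task-5, task-1, task-6, task-2, task-0, task-3, task-7.
Check, step by step:
  task-8: no waits; runs immediately, freeing lock-p and lock-n
  task-4: no waits; runs immediately, freeing lock-e
  run task-5 (all its waits — lock-e — are resolved); releases lock-f and lock-r
  run task-1 (all its waits — lock-f — are resolved); releases lock-i and lock-o
  run task-6 (all its waits — lock-i — are resolved); releases lock-k and lock-q
  run task-2 (all its waits — lock-n and lock-q — are resolved); releases lock-s
  run task-0 (all its waits — lock-s and lock-n — are resolved); releases lock-l and lock-h
  run task-3 (all its waits — lock-s and lock-o — are resolved); releases lock-a
  run task-7 (all its waits — lock-e and lock-q — are resolved); releases lock-m and lock-j


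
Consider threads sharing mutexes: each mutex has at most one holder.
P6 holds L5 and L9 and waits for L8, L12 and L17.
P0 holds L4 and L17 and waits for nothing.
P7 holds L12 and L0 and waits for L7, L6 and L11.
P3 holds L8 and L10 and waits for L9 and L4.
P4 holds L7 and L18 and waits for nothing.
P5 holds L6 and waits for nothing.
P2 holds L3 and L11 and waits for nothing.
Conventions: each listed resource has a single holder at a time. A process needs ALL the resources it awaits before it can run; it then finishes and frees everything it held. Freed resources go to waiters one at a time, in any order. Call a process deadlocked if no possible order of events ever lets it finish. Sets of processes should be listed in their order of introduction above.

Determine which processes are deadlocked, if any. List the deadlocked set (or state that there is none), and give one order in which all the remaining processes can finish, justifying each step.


Deadlocked: P6 and P3.
Key observation: the loop P6 -> P3 -> P6 blocks itself forever; no other process is dragged down with it.
A valid finishing order for the others: P2, P4, P0, P5, P7.
Step-by-step check:
  P2 waits on nothing -> runs at once and releases L3 and L11
  P4 waits on nothing -> runs at once and releases L7 and L18
  P0 waits on nothing -> runs at once and releases L4 and L17
  P5 waits on nothing -> runs at once and releases L6
  P7: everything it awaited (L7, L6 and L11) is free; runs, freeing L12 and L0
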